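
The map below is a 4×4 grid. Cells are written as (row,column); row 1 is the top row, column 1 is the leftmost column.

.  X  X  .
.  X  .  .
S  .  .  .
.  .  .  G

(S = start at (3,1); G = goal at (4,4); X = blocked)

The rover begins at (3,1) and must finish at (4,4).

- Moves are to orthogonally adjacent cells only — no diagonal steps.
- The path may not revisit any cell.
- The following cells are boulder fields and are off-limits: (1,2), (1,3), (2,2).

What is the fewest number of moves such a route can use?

The Manhattan distance from (3,1) to (4,4) is |3−4| + |1−4| = 4, so at least 4 moves are needed.
A route of 4 moves achieves this: (3,1) → (4,1) → (4,2) → (4,3) → (4,4).
Since 4 matches the lower bound, it is optimal.

4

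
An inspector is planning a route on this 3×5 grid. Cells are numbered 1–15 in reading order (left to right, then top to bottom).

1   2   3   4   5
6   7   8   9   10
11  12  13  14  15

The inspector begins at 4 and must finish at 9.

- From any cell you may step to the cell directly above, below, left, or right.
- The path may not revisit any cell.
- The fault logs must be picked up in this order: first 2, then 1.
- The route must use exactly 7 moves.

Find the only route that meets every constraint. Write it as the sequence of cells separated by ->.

The waypoints must appear in the order 2, 1, with no cell reused.
Route from 4: 3× left (reaching 1), down to 6, 3× right (reaching 9) — 7 moves in all.
Check: order respected (2 at step 2, 1 at step 3); 7 moves as required.

4 -> 3 -> 2 -> 1 -> 6 -> 7 -> 8 -> 9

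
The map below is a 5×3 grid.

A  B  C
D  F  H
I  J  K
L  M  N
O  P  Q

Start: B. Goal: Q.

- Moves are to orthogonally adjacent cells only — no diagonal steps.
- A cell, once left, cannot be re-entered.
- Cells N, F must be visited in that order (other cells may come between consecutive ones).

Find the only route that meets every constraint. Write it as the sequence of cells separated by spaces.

The waypoints must appear in the order N, F, with no cell reused.
Route from B: right 1 to C, down 3 to N, left 1 to M, up 2 to F, left 1 to D, down 3 to O, right 2 to Q — 13 moves in all.
Check: order respected (N at step 4, F at step 7).

B C H K N M J F D I L O P Q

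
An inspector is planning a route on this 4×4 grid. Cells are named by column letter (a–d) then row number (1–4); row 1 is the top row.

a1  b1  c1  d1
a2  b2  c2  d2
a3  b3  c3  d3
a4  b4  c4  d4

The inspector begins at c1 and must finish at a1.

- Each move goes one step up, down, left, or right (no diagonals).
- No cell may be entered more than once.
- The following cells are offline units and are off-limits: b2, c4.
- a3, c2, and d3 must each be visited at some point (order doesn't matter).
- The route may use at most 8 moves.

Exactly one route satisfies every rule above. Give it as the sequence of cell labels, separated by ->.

c1 -> c2 -> d2 -> d3 -> c3 -> b3 -> a3 -> a2 -> a1

The 8-move cap with required stops at a3, c2, d3 leaves no slack for detours.
Route from c1: down to c2, right to d2, down to d3, 3× left (reaching a3), 2× up (reaching a1) — 8 moves in all.
Check: all required cells visited; 8 ≤ 8 moves.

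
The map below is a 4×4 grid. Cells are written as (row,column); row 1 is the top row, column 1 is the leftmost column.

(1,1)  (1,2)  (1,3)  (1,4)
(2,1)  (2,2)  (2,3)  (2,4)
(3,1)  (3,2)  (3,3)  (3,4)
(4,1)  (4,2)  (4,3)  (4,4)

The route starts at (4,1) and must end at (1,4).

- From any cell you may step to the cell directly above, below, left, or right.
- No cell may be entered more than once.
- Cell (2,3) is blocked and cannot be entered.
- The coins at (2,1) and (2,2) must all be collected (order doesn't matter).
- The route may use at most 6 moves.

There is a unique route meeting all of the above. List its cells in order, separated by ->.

The 6-move cap with required stops at (2,1), (2,2) leaves no slack for detours.
Route from (4,1): up 2 to (2,1), right 1 to (2,2), up 1 to (1,2), right 2 to (1,4) — 6 moves in all.
Check: all required cells visited; 6 ≤ 6 moves.

(4,1) -> (3,1) -> (2,1) -> (2,2) -> (1,2) -> (1,3) -> (1,4)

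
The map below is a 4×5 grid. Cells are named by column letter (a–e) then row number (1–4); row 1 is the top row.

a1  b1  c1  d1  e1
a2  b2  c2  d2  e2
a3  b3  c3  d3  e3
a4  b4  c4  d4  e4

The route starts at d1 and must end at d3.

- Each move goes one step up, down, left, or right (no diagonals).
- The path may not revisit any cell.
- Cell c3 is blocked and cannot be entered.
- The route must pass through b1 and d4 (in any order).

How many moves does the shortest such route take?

8

Any route passes through b1 and d4 in some order between d1 and d3. Summing Manhattan distances along each leg and taking the cheapest ordering (d1 → b1 → d4 → d3) gives a lower bound of 2 + 5 + 1 = 8 moves.
A route of 8 moves achieves this: d1 → c1 → b1 → b2 → b3 → b4 → c4 → d4 → d3.
Since 8 matches the lower bound, it is optimal.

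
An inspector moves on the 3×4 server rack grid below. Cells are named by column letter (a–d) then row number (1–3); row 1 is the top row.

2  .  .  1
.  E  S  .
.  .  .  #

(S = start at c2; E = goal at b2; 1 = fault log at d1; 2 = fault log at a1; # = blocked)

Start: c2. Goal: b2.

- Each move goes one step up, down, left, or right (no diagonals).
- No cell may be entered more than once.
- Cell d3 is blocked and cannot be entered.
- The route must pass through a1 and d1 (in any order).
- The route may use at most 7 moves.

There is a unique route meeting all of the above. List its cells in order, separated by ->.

c2 -> d2 -> d1 -> c1 -> b1 -> a1 -> a2 -> b2

The 7-move cap with required stops at a1, d1 leaves no slack for detours.
Route from c2: right to d2, up to d1, 3× left (reaching a1), down to a2, right to b2 — 7 moves in all.
Check: all required cells visited; 7 ≤ 7 moves.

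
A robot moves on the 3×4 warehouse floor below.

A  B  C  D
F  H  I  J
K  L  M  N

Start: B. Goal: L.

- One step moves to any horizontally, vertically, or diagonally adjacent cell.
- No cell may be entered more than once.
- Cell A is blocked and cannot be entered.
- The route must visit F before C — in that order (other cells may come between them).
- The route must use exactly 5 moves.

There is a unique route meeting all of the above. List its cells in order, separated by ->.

The waypoints must appear in the order F, C, with no cell reused.
Route from B: down-left 1 to F, right 1 to H, up-right 1 to C, down 1 to I, down-left 1 to L — 5 moves in all.
Check: order respected (F at step 1, C at step 3); 5 moves as required.

B -> F -> H -> C -> I -> L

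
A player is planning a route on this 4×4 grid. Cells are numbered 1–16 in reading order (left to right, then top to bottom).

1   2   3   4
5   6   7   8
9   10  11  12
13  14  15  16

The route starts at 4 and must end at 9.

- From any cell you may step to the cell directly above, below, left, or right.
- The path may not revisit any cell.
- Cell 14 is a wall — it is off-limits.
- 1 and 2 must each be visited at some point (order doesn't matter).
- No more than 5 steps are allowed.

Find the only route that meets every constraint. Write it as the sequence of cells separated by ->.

Any route must reach 1 and 2 and still end at 9 within 5 moves, so the order of the required stops is forced.
Route from 4: 3× left (reaching 1), 2× down (reaching 9) — 5 moves in all.
Check: all required cells visited; 5 ≤ 5 moves.

4 -> 3 -> 2 -> 1 -> 5 -> 9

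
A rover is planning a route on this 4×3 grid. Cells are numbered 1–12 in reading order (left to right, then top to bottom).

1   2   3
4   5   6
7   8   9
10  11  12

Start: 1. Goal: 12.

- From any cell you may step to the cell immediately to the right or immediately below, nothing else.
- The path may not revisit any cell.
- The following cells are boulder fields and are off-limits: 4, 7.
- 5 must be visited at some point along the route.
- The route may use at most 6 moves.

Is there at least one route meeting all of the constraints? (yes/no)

One route that works: 1 → 2 → 5 → 8 → 11 → 12.

yes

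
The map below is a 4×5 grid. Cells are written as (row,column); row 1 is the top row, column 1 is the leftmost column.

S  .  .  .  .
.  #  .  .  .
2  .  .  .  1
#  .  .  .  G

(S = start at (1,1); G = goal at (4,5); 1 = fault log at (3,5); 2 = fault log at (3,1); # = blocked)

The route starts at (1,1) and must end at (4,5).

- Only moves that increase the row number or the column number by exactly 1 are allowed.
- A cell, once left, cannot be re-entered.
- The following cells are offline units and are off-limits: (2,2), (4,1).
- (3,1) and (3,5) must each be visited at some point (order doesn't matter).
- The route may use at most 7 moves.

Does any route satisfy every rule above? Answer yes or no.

yes

One route that works: (1,1) → (2,1) → (3,1) → (3,2) → (3,3) → (3,4) → (3,5) → (4,5).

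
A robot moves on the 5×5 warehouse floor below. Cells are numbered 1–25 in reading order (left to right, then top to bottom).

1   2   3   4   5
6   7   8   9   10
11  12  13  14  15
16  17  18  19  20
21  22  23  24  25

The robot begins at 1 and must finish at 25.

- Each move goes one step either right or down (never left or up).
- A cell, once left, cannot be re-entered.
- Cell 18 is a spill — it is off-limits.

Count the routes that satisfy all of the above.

A right/down-only route from 1 to 25 makes exactly 4 down-moves and 4 right-moves in some order.
With no other constraints that would be C(8,4) = 70 routes.
Subtract routes through each blocked cell (inclusion–exclusion for overlaps): − through 18: 30 → 40.
That gives 40 routes.

40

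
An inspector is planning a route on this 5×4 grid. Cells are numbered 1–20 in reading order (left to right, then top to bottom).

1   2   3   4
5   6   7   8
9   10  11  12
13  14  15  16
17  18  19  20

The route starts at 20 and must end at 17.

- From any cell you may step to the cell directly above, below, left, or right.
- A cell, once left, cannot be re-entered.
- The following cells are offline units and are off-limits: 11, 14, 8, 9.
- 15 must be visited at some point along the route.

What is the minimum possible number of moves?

5

Any route passes through 15 somewhere between 20 and 17. Summing Manhattan distances along the two legs (20 → 15 → 17) gives a lower bound of 2 + 3 = 5 moves.
A route of 5 moves achieves this: 20 → 16 → 15 → 19 → 18 → 17.
Since 5 matches the lower bound, it is optimal.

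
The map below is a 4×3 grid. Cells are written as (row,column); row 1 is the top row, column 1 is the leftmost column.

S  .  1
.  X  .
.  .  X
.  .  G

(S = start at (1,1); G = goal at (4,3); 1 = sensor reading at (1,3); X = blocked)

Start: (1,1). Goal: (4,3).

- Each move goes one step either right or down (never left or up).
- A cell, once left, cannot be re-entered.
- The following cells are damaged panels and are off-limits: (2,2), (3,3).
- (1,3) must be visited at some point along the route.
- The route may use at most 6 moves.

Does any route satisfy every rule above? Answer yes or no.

Every right/down route from (1,3) to (4,3) runs into a blocked cell, so that leg cannot be completed.

no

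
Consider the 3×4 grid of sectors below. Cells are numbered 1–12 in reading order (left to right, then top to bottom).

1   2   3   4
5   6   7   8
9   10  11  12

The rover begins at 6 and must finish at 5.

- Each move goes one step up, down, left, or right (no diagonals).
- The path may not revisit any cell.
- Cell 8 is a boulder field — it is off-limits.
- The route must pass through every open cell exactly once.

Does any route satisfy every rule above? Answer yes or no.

Cell 4 has only one open neighbour but is neither the start nor the goal, so a Hamiltonian route would have to both enter and leave it through the same neighbour — impossible without revisiting.

no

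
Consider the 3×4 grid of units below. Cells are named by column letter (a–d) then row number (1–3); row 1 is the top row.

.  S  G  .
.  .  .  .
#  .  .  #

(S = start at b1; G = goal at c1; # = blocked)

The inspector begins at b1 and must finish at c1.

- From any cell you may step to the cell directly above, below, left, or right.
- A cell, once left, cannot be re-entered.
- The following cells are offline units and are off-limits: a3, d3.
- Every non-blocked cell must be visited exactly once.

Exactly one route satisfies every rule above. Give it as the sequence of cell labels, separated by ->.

b1 -> a1 -> a2 -> b2 -> b3 -> c3 -> c2 -> d2 -> d1 -> c1

Need to visit all 10 open cells exactly once, starting at b1 and ending at c1.
Cell d1 has only two open neighbours (d2 and c1), so the path must pass straight through it: one of those is the cell it's entered from and the other is where it exits.
Route from b1: left 1 to a1, down 1 to a2, right 1 to b2, down 1 to b3, right 1 to c3, up 1 to c2, right 1 to d2, up 1 to d1, left 1 to c1 — 9 moves in all.
Check: all 10 open cells covered.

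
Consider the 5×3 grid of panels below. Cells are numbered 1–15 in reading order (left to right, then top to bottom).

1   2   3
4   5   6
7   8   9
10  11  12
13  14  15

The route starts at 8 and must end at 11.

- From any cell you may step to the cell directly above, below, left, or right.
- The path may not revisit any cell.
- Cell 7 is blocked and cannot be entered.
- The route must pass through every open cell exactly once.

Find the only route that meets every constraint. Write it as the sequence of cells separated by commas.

8, 5, 4, 1, 2, 3, 6, 9, 12, 15, 14, 13, 10, 11

Need to visit all 14 open cells exactly once, starting at 8 and ending at 11.
Cell 1 has only two open neighbours (4 and 2), so the path must pass straight through it: one of those is the cell it's entered from and the other is where it exits.
Route from 8: up to 5, left to 4, up to 1, 2× right (reaching 3), 4× down (reaching 15), 2× left (reaching 13), up to 10, right to 11 — 13 moves in all.
Check: all 14 open cells covered.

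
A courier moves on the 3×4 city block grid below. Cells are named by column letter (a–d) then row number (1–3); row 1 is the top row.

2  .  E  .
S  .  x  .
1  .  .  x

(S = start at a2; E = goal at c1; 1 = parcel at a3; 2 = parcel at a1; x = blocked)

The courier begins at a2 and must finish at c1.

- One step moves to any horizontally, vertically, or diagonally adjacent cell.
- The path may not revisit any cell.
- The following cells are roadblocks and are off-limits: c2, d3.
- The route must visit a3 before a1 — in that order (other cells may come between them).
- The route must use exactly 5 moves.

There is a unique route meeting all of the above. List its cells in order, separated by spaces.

The waypoints must appear in the order a3, a1, with no cell reused.
Route from a2: down 1 to a3, up-right 1 to b2, up-left 1 to a1, right 2 to c1 — 5 moves in all.
Check: order respected (1 at step 1, 2 at step 3); 5 moves as required.

a2 a3 b2 a1 b1 c1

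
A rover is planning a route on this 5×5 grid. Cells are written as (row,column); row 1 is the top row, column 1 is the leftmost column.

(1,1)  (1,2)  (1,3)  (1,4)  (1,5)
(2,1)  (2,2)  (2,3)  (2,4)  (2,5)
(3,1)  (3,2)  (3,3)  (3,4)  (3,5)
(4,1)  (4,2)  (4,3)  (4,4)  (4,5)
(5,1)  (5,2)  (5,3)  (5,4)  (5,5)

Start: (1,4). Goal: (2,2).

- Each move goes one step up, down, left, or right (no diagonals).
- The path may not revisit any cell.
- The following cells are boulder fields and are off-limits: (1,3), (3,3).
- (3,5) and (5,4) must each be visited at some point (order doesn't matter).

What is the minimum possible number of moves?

11

Any route passes through (3,5) and (5,4) in some order between (1,4) and (2,2). Summing Manhattan distances along each leg and taking the cheapest ordering ((1,4) → (3,5) → (5,4) → (2,2)) gives a lower bound of 3 + 3 + 5 = 11 moves.
A route of 11 moves achieves this: (1,4) → (2,4) → (3,4) → (3,5) → (4,5) → (5,5) → (5,4) → (4,4) → (4,3) → (4,2) → (3,2) → (2,2).
Since 11 matches the lower bound, it is optimal.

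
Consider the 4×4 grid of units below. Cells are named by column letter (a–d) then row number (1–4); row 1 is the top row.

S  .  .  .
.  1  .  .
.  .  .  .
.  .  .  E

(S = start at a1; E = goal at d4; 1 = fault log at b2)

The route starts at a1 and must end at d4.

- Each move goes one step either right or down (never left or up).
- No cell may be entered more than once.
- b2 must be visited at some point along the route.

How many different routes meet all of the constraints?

12

A right/down-only route from a1 to d4 makes exactly 3 down-moves and 3 right-moves in some order.
With no other constraints that would be C(6,3) = 20 routes.
Split at b2 and multiply the segment counts: a1→b2: 2; b2→d4: 6; product = 12.
That gives 12 routes.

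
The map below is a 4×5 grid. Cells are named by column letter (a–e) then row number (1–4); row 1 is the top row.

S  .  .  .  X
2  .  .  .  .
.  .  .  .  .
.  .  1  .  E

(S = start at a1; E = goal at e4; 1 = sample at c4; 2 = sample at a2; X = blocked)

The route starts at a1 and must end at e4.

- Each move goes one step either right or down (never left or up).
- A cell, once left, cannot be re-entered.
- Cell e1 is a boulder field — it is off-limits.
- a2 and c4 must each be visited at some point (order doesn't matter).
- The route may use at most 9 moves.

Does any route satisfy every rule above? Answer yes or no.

yes

One route that works: a1 → a2 → a3 → a4 → b4 → c4 → d4 → e4.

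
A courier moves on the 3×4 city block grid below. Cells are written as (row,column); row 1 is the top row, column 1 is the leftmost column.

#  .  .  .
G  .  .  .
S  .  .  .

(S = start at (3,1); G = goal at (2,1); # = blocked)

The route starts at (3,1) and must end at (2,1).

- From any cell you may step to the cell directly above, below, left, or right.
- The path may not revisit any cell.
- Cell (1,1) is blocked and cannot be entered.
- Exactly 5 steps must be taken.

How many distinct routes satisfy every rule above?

1

Need simple routes of exactly 5 moves from (3,1) to (2,1) (Manhattan distance 1, so 2 moves are spent on a detour and 2 undoing it).
Enumerating: (3,1) (3,2) (3,3) (2,3) (2,2) (2,1).
That gives 1 route.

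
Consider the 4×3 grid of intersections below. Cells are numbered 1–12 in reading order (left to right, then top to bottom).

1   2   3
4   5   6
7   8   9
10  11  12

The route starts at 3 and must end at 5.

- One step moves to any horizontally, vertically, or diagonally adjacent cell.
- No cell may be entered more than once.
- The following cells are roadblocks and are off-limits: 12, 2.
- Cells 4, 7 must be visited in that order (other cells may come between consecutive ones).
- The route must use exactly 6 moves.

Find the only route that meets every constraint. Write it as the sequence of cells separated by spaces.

3 6 9 8 4 7 5

The waypoints must appear in the order 4, 7, with no cell reused.
Route from 3: 2× down (reaching 9), left to 8, up-left to 4, down to 7, up-right to 5 — 6 moves in all.
Check: order respected (4 at step 4, 7 at step 5); 6 moves as required.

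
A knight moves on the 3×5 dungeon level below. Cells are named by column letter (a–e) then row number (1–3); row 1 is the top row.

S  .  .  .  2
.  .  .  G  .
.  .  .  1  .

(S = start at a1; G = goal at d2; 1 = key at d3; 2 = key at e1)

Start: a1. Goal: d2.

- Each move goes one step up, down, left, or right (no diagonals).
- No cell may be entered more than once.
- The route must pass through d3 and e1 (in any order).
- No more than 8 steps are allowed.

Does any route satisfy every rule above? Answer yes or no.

One route that works: a1 → b1 → c1 → d1 → e1 → e2 → e3 → d3 → d2.

yes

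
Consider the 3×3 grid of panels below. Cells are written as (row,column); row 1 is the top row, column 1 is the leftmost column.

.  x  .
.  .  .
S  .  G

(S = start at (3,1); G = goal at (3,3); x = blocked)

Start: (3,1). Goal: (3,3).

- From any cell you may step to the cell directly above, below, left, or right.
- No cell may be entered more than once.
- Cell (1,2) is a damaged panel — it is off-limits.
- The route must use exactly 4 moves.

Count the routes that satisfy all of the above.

3

Need simple routes of exactly 4 moves from (3,1) to (3,3) (Manhattan distance 2, so 1 moves are spent on a detour and 1 undoing it).
Enumerating: (3,1) (2,1) (2,2) (3,2) (3,3) | (3,1) (2,1) (2,2) (2,3) (3,3) | (3,1) (3,2) (2,2) (2,3) (3,3).
That gives 3 routes.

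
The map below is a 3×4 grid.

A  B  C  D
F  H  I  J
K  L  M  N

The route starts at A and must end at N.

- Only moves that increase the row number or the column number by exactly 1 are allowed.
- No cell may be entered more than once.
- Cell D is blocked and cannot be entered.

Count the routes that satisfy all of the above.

9

A right/down-only route from A to N makes exactly 2 down-moves and 3 right-moves in some order.
With no other constraints that would be C(5,2) = 10 routes.
Subtract routes through each blocked cell (inclusion–exclusion for overlaps): − through D: 1 → 9.
That gives 9 routes.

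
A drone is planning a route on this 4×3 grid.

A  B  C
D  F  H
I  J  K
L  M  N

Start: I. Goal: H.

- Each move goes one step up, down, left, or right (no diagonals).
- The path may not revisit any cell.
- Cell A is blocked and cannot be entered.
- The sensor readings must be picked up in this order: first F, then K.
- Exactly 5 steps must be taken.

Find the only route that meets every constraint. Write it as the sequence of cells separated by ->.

I -> D -> F -> J -> K -> H

The waypoints must appear in the order F, K, with no cell reused.
Route from I: up to D, right to F, down to J, right to K, up to H — 5 moves in all.
Check: order respected (F at step 2, K at step 4); 5 moves as required.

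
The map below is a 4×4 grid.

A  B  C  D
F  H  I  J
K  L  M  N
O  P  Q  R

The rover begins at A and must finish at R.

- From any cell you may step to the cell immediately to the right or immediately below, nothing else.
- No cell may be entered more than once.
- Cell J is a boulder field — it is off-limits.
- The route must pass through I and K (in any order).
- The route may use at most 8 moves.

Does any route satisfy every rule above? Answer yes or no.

K is below but to the left of I: going I → K would need a leftward move and K → I an upward move, so no right/down-only route can visit both required cells.

no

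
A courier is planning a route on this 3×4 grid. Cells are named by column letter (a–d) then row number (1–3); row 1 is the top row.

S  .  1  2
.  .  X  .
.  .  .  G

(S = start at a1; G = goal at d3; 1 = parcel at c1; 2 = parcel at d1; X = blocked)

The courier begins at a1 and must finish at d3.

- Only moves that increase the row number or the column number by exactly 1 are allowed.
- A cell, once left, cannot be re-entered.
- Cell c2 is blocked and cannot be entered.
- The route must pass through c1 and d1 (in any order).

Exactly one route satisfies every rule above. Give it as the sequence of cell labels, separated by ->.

a1 -> b1 -> c1 -> d1 -> d2 -> d3

Moves only go right or down, so the column and row indices never decrease.
Route from a1: right 3 to d1, down 2 to d3 — 5 moves in all.
Check: all required cells visited.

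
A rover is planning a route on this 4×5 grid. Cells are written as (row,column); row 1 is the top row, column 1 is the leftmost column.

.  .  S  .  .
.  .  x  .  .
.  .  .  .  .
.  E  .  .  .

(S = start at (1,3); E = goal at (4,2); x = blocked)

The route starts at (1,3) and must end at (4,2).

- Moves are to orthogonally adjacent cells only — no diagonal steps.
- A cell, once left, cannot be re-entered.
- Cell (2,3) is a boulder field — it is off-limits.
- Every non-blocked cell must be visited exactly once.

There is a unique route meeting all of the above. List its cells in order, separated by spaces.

(1,3) (1,4) (1,5) (2,5) (2,4) (3,4) (3,5) (4,5) (4,4) (4,3) (3,3) (3,2) (2,2) (1,2) (1,1) (2,1) (3,1) (4,1) (4,2)

Need to visit all 19 open cells exactly once, starting at (1,3) and ending at (4,2).
Cell (1,1) has only two open neighbours ((2,1) and (1,2)), so the path must pass straight through it: one of those is the cell it's entered from and the other is where it exits.
Route from (1,3): right 2 to (1,5), down 1 to (2,5), left 1 to (2,4), down 1 to (3,4), right 1 to (3,5), down 1 to (4,5), left 2 to (4,3), up 1 to (3,3), left 1 to (3,2), up 2 to (1,2), left 1 to (1,1), down 3 to (4,1), right 1 to (4,2) — 18 moves in all.
Check: all 19 open cells covered.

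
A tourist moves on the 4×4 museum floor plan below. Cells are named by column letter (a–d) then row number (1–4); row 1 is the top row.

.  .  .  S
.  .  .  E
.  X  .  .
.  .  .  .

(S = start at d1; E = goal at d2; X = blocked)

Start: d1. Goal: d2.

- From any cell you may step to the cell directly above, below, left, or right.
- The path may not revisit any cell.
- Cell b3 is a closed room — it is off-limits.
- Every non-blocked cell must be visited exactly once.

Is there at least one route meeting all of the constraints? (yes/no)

Colour the cells like a checkerboard: each orthogonal step flips colour, so a Hamiltonian route alternates colours. Here there are 8 cells of one colour and 7 of the other, with start on the opposite colour to the goal — the counts and endpoints can't be arranged into an alternating sequence of length 15, so no Hamiltonian route exists.

no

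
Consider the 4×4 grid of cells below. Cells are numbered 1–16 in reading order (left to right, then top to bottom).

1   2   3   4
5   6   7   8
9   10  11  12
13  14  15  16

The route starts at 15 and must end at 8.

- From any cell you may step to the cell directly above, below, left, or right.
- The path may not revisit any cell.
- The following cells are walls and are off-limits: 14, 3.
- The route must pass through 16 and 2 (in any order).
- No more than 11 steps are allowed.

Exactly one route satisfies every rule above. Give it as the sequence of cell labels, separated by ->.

15 -> 16 -> 12 -> 11 -> 10 -> 9 -> 5 -> 1 -> 2 -> 6 -> 7 -> 8

Any route must reach 16 and 2 and still end at 8 within 11 moves, so the order of the required stops is forced.
Route from 15: right to 16, up to 12, 3× left (reaching 9), 2× up (reaching 1), right to 2, down to 6, 2× right (reaching 8) — 11 moves in all.
Check: all required cells visited; 11 ≤ 11 moves.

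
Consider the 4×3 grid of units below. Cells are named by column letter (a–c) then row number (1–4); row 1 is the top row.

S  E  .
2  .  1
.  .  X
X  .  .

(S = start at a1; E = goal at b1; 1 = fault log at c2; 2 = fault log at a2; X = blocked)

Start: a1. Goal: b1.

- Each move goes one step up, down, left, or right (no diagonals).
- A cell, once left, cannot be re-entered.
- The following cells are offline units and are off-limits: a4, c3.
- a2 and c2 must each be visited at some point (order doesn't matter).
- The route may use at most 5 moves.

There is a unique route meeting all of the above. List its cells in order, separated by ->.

The budget equals the shortest possible length, so every move has to be on a shortest route through the required cells.
Route from a1: down 1 to a2, right 2 to c2, up 1 to c1, left 1 to b1 — 5 moves in all.
Check: all required cells visited; 5 ≤ 5 moves.

a1 -> a2 -> b2 -> c2 -> c1 -> b1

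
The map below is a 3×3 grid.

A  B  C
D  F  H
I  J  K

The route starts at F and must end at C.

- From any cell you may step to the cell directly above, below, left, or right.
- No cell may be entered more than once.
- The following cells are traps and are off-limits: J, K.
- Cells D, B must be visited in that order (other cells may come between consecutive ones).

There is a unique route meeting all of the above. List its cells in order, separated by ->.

The waypoints must appear in the order D, B, with no cell reused.
Route from F: left 1 to D, up 1 to A, right 2 to C — 4 moves in all.
Check: order respected (D at step 1, B at step 3).

F -> D -> A -> B -> C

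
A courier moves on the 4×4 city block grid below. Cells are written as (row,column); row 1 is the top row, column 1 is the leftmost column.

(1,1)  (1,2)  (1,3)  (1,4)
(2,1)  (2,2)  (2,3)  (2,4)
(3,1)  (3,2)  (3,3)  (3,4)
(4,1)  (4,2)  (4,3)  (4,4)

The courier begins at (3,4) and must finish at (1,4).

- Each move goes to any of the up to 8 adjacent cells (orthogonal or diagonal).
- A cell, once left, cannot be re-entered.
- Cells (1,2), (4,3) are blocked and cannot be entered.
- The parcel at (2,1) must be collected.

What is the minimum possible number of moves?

Any route passes through (2,1) somewhere between (3,4) and (1,4). Summing Chebyshev distances along the two legs ((3,4) → (2,1) → (1,4)) gives a lower bound of 3 + 3 = 6 moves.
A route of 6 moves achieves this: (3,4) → (2,3) → (3,2) → (2,1) → (2,2) → (1,3) → (1,4).
Since 6 matches the lower bound, it is optimal.

6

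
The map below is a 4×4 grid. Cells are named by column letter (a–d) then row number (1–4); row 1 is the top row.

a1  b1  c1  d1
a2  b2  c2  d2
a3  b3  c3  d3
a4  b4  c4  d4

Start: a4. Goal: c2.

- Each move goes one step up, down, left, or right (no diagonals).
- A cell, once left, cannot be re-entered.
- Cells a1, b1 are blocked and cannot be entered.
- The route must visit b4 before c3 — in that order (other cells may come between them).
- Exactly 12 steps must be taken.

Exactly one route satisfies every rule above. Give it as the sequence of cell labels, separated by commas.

The waypoints must appear in the order b4, c3, with no cell reused.
Route from a4: up 2 to a2, right 1 to b2, down 2 to b4, right 1 to c4, up 1 to c3, right 1 to d3, up 2 to d1, left 1 to c1, down 1 to c2 — 12 moves in all.
Check: order respected (b4 at step 5, c3 at step 7); 12 moves as required.

a4, a3, a2, b2, b3, b4, c4, c3, d3, d2, d1, c1, c2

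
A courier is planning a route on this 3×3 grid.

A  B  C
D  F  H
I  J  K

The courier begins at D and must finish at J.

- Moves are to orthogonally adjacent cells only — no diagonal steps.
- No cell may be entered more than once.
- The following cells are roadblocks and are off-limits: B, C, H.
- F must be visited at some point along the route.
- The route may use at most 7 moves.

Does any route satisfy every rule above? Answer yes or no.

One route that works: D → F → J.

yes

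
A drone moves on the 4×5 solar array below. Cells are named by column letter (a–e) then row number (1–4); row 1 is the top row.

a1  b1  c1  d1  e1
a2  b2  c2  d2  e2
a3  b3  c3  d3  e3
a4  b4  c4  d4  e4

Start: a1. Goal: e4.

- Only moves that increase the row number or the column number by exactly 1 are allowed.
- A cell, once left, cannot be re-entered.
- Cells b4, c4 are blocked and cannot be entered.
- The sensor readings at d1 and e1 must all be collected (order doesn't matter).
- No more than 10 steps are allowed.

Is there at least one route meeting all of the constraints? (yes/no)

One route that works: a1 → b1 → c1 → d1 → e1 → e2 → e3 → e4.

yes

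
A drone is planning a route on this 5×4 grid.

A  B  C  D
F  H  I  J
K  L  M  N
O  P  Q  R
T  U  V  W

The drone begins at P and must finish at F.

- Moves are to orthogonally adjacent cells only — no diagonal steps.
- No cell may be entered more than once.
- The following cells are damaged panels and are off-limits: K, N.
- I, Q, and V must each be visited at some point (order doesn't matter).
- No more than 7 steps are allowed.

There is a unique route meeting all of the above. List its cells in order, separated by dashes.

The 7-move cap with required stops at I, Q, V leaves no slack for detours.
Route from P: down to U, right to V, 3× up (reaching I), 2× left (reaching F) — 7 moves in all.
Check: all required cells visited; 7 ≤ 7 moves.

P - U - V - Q - M - I - H - F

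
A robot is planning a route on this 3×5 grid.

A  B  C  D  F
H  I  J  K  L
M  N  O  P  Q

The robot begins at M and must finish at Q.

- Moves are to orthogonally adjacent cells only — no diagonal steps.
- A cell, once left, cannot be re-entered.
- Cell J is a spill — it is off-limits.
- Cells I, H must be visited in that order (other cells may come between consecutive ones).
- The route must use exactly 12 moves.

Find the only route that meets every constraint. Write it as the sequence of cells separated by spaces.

M N I H A B C D F L K P Q

The waypoints must appear in the order I, H, with no cell reused.
Route from M: right 1 to N, up 1 to I, left 1 to H, up 1 to A, right 4 to F, down 1 to L, left 1 to K, down 1 to P, right 1 to Q — 12 moves in all.
Check: order respected (I at step 2, H at step 3); 12 moves as required.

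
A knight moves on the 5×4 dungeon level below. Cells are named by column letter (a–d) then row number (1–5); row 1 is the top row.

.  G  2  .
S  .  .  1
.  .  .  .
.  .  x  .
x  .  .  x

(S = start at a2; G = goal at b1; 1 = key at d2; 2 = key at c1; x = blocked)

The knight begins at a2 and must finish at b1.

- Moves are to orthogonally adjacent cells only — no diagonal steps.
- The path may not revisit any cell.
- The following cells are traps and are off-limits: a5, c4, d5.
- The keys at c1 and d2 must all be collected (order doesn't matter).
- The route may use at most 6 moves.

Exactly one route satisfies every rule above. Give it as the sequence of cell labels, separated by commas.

a2, b2, c2, d2, d1, c1, b1

The budget equals the shortest possible length, so every move has to be on a shortest route through the required cells.
Route from a2: right 3 to d2, up 1 to d1, left 2 to b1 — 6 moves in all.
Check: all required cells visited; 6 ≤ 6 moves.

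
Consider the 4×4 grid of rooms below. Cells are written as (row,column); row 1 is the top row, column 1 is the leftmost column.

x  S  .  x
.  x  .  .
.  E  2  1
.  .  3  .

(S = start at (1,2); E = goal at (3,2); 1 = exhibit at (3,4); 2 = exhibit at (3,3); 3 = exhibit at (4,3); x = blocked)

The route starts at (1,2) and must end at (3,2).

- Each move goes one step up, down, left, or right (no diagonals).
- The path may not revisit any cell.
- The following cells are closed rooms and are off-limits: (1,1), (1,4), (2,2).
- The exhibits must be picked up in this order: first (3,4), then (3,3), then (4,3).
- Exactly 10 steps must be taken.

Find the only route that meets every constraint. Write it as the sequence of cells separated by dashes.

(1,2) - (1,3) - (2,3) - (2,4) - (3,4) - (3,3) - (4,3) - (4,2) - (4,1) - (3,1) - (3,2)

The waypoints must appear in the order (3,4), (3,3), (4,3), with no cell reused.
Route from (1,2): right to (1,3), down to (2,3), right to (2,4), down to (3,4), left to (3,3), down to (4,3), 2× left (reaching (4,1)), up to (3,1), right to (3,2) — 10 moves in all.
Check: order respected (1 at step 4, 2 at step 5, 3 at step 6); 10 moves as required.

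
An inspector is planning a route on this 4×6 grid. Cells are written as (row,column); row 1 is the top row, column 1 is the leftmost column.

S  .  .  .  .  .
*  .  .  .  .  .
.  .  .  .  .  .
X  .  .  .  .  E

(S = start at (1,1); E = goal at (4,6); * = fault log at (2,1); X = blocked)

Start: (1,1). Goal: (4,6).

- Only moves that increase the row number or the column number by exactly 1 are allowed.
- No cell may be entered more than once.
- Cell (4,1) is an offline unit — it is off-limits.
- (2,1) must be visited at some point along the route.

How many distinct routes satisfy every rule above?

20

A right/down-only route from (1,1) to (4,6) makes exactly 3 down-moves and 5 right-moves in some order.
With no other constraints that would be C(8,3) = 56 routes.
Split at (2,1) and multiply the segment counts (each segment already excludes blocked cells): (1,1)→(2,1): 1; (2,1)→(4,6): 20; product = 20.
That gives 20 routes.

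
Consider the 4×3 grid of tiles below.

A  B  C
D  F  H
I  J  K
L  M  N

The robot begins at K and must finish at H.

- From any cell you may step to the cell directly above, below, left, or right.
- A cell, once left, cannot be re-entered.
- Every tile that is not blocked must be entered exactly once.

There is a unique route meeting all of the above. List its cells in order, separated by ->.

K -> N -> M -> L -> I -> J -> F -> D -> A -> B -> C -> H

Need to visit all 12 open cells exactly once, starting at K and ending at H.
Cell N has only two open neighbours (K and M), so the path must pass straight through it: one of those is the cell it's entered from and the other is where it exits.
Route from K: down to N, 2× left (reaching L), up to I, right to J, up to F, left to D, up to A, 2× right (reaching C), down to H — 11 moves in all.
Check: all 12 open cells covered.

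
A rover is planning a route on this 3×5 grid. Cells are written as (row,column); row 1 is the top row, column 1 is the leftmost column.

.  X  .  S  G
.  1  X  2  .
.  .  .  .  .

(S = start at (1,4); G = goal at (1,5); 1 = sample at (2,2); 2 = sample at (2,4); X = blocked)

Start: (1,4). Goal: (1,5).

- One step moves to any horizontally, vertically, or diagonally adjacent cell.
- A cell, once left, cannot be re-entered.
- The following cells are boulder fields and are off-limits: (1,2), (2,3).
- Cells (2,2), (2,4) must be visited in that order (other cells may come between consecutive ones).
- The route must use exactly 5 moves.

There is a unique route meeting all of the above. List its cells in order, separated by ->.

The waypoints must appear in the order (2,2), (2,4), with no cell reused.
Route from (1,4): left to (1,3), down-left to (2,2), down-right to (3,3), 2× up-right (reaching (1,5)) — 5 moves in all.
Check: order respected (1 at step 2, 2 at step 4); 5 moves as required.

(1,4) -> (1,3) -> (2,2) -> (3,3) -> (2,4) -> (1,5)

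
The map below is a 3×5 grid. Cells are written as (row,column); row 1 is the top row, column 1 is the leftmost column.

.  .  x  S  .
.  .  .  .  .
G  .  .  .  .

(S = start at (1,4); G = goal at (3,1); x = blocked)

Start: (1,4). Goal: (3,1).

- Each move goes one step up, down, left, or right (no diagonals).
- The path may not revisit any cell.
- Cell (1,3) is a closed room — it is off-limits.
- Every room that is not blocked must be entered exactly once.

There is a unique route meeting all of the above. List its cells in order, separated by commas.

Need to visit all 14 open cells exactly once, starting at (1,4) and ending at (3,1).
Route from (1,4): right to (1,5), 2× down (reaching (3,5)), left to (3,4), up to (2,4), left to (2,3), down to (3,3), left to (3,2), 2× up (reaching (1,2)), left to (1,1), 2× down (reaching (3,1)) — 13 moves in all.
Check: all 14 open cells covered.

(1,4), (1,5), (2,5), (3,5), (3,4), (2,4), (2,3), (3,3), (3,2), (2,2), (1,2), (1,1), (2,1), (3,1)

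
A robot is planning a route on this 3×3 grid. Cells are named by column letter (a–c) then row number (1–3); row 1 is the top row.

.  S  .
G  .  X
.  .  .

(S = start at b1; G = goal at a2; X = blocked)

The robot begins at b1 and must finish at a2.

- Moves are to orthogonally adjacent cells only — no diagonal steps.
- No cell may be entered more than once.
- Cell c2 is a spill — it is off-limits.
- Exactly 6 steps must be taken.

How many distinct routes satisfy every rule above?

Need simple routes of exactly 6 moves from b1 to a2 (Manhattan distance 2, so 2 moves are spent on a detour and 2 undoing it).
No route satisfies every constraint, so the count is 0.

0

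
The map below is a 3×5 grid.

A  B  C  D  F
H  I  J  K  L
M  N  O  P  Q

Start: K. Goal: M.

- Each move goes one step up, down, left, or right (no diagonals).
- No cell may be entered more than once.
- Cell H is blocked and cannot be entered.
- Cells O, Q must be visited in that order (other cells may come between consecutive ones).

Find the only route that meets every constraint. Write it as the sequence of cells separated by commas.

The waypoints must appear in the order O, Q, with no cell reused.
Route from K: left 1 to J, down 1 to O, right 2 to Q, up 2 to F, left 3 to B, down 2 to N, left 1 to M — 12 moves in all.
Check: order respected (O at step 2, Q at step 4).

K, J, O, P, Q, L, F, D, C, B, I, N, M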